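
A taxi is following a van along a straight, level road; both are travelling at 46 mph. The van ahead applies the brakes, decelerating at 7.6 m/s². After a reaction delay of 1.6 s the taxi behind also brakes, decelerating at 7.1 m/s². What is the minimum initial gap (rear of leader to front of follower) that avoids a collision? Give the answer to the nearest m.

Minimum gap ≈ 35 m

46 mph × 0.44704 = 20.5638 m/s.
Leader travels v²/(2a_L) = 422.870 / 15.200 = 27.820 m before stopping.
Follower covers v·t_r = 20.5638 × 1.6 = 32.902 m while reacting, then v²/(2a_F) = 422.870 / 14.200 = 29.780 m while braking, for a total of 32.902 + 29.780 = 62.682 m.
Since a_F ≤ a_L and the follower starts braking later, the follower is never slower than the leader, so the closest approach is when both have stopped.
Minimum gap = 62.682 − 27.820 = 34.862 m.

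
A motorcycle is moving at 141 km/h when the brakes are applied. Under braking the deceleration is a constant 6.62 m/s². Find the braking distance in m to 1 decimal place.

141 km/h ÷ 3.6 = 39.1667 m/s.
Braking distance = v²/(2a) = 39.1667² / (2 × 6.620) = 1534.030 / 13.240 = 115.863 m.

Braking distance ≈ 115.9 m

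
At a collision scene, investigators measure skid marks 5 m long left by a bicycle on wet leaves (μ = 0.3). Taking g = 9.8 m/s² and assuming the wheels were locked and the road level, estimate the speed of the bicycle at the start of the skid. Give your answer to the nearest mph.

Deceleration a = μg = 0.3 × 9.8 = 2.940 m/s².
v = √(2a·d) = √(2 × 2.940 × 5) = √29.400 = 5.4222 m/s.
= 5.4222 ÷ 0.44704 = 12.129 mph.

Initial speed ≈ 12 mph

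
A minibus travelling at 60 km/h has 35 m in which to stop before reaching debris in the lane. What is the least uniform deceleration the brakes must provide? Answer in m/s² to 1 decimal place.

Required deceleration ≈ 4.0 m/s²

60 km/h ÷ 3.6 = 16.6667 m/s.
v² = 2a·d ⇒ a = v²/(2d) = 16.6667² / (2 × 35.000) = 277.779 / 70.000 = 3.9683 m/s².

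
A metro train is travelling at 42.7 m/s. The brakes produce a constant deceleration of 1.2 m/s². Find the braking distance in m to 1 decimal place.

Braking distance ≈ 759.7 m

Braking distance = v²/(2a) = 42.7000² / (2 × 1.200) = 1823.290 / 2.400 = 759.704 m.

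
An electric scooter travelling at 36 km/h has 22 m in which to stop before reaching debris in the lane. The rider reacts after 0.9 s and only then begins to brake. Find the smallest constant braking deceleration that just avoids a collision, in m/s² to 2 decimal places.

Required deceleration ≈ 3.85 m/s²

36 km/h ÷ 3.6 = 10.0000 m/s.
Distance covered during reaction = 10.0000 × 0.9 = 9.000 m.
Distance available for braking: 22 − 9.000 = 13.000 m.
v² = 2a·d ⇒ a = v²/(2d) = 10.0000² / (2 × 13.000) = 100.000 / 26.000 = 3.8462 m/s².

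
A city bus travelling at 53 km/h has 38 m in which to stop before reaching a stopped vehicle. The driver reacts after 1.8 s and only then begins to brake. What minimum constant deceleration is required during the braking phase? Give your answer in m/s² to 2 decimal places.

Required deceleration ≈ 9.42 m/s²

53 km/h ÷ 3.6 = 14.7222 m/s.
Distance covered during reaction = 14.7222 × 1.8 = 26.500 m.
Distance available for braking: 38 − 26.500 = 11.500 m.
v² = 2a·d ⇒ a = v²/(2d) = 14.7222² / (2 × 11.500) = 216.743 / 23.000 = 9.4236 m/s².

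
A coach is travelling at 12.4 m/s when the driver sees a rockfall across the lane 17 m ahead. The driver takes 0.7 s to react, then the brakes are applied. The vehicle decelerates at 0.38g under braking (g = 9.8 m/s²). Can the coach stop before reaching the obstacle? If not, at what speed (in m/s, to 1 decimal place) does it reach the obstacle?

No — it strikes the obstacle at 9.6 m/s

a = 0.38 × 9.8 = 3.724 m/s².
Reaction distance = 12.4000 × 0.7 = 8.680 m.
Braking distance needed to stop: v²/(2a) = 153.760 / 7.448 = 20.644 m, so total needed = 8.680 + 20.644 = 29.324 m > 17 m — it cannot stop.
Distance remaining when braking begins: 17 − 8.680 = 8.320 m.
v² = v₀² − 2a·d = 153.760 − 2 × 3.724 × 8.320 = 91.793 m²/s².
v = √91.793 = 9.581 m/s.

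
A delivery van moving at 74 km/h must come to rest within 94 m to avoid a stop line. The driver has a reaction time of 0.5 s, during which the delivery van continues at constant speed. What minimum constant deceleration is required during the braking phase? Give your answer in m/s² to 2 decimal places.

Required deceleration ≈ 2.52 m/s²

74 km/h ÷ 3.6 = 20.5556 m/s.
Distance covered during reaction = 20.5556 × 0.5 = 10.278 m.
Distance available for braking: 94 − 10.278 = 83.722 m.
v² = 2a·d ⇒ a = v²/(2d) = 20.5556² / (2 × 83.722) = 422.533 / 167.444 = 2.5234 m/s².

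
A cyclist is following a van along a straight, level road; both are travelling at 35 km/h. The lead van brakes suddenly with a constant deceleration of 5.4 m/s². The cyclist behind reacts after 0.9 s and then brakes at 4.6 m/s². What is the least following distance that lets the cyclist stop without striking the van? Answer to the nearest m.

35 km/h ÷ 3.6 = 9.7222 m/s.
Leader travels v²/(2a_L) = 94.521 / 10.800 = 8.752 m before stopping.
Follower covers v·t_r = 9.7222 × 0.9 = 8.750 m while reacting, then v²/(2a_F) = 94.521 / 9.200 = 10.274 m while braking, for a total of 8.750 + 10.274 = 19.024 m.
Since a_F ≤ a_L and the follower starts braking later, the follower is never slower than the leader, so the closest approach is when both have stopped.
Minimum gap = 19.024 − 8.752 = 10.272 m.

Minimum gap ≈ 10 m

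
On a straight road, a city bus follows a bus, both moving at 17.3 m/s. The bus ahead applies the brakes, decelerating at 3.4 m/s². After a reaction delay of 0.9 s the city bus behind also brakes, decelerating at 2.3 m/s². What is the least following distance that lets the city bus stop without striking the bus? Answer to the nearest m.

Minimum gap ≈ 37 m

Leader travels v²/(2a_L) = 299.290 / 6.800 = 44.013 m before stopping.
Follower covers v·t_r = 17.3000 × 0.9 = 15.570 m while reacting, then v²/(2a_F) = 299.290 / 4.600 = 65.063 m while braking, for a total of 15.570 + 65.063 = 80.633 m.
Since a_F ≤ a_L and the follower starts braking later, the follower is never slower than the leader, so the closest approach is when both have stopped.
Minimum gap = 80.633 − 44.013 = 36.620 m.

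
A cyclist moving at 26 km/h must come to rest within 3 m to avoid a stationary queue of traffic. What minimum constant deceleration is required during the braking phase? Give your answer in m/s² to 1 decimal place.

Required deceleration ≈ 8.7 m/s²

26 km/h ÷ 3.6 = 7.2222 m/s.
v² = 2a·d ⇒ a = v²/(2d) = 7.2222² / (2 × 3.000) = 52.160 / 6.000 = 8.6933 m/s².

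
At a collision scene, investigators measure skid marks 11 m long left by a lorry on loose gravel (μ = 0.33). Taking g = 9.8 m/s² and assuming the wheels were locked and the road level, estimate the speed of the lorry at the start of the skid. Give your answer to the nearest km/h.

Initial speed ≈ 30 km/h

Deceleration a = μg = 0.33 × 9.8 = 3.234 m/s².
v = √(2a·d) = √(2 × 3.234 × 11) = √71.148 = 8.4349 m/s.
= 8.4349 × 3.6 = 30.366 km/h.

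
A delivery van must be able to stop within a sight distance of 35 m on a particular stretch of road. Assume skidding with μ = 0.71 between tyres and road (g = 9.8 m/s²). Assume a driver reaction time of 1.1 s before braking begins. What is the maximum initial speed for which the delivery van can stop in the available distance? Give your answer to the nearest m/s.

Maximum speed ≈ 16 m/s

a = μg = 0.71 × 9.8 = 6.958 m/s².
Stopping distance: v·t_r + v²/(2a) = 35 with t_r = 1.1 s and a = 6.958 m/s².
So v² + 15.308 v − 487.06 = 0.
Positive root: v = −a·t_r + √((a·t_r)² + 2a·d) = −7.654 + √(58.584 + 487.06) = 15.7050 m/s.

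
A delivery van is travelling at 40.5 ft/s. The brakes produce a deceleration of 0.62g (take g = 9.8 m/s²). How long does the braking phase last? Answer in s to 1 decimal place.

40.5 ft/s × 0.3048 = 12.3444 m/s.
a = 0.62 × 9.8 = 6.076 m/s².
Braking time = v/a = 12.3444 / 6.076 = 2.032 s.

Braking time ≈ 2.0 s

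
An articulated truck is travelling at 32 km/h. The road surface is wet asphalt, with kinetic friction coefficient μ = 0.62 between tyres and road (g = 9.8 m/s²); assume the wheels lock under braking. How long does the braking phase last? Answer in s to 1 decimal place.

Braking time ≈ 1.5 s

32 km/h ÷ 3.6 = 8.8889 m/s.
a = μg = 0.62 × 9.8 = 6.076 m/s².
Braking time = v/a = 8.8889 / 6.076 = 1.463 s.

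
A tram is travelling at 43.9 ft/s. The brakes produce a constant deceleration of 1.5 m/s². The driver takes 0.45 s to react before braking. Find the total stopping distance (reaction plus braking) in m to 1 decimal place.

Total stopping distance ≈ 65.7 m

43.9 ft/s × 0.3048 = 13.3807 m/s.
Reaction distance = v·t_r = 13.3807 × 0.45 = 6.021 m.
Braking distance = v²/(2a) = 13.3807² / (2 × 1.500) = 179.043 / 3.000 = 59.681 m.
Total = 6.021 + 59.681 = 65.702 m.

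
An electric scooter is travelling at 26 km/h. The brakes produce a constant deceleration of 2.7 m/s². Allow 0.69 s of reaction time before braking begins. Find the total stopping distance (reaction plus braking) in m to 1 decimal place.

26 km/h ÷ 3.6 = 7.2222 m/s.
Reaction distance = v·t_r = 7.2222 × 0.69 = 4.983 m.
Braking distance = v²/(2a) = 7.2222² / (2 × 2.700) = 52.160 / 5.400 = 9.659 m.
Total = 4.983 + 9.659 = 14.642 m.

Total stopping distance ≈ 14.6 m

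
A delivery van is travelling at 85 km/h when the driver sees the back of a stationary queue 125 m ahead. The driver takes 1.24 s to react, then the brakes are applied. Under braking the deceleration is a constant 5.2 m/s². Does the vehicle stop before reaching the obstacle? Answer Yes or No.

85 km/h ÷ 3.6 = 23.6111 m/s.
Reaction distance = 23.6111 × 1.24 = 29.278 m.
Braking distance = v²/(2a) = 557.484 / 10.400 = 53.604 m.
Total stopping distance = 29.278 + 53.604 = 82.882 m, vs 125 m available — it stops with 125 − 82.882 = 42.118 m to spare.

Yes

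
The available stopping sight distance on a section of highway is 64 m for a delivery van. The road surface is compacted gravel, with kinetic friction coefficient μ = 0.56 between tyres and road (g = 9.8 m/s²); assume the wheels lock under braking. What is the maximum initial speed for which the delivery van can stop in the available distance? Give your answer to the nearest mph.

Maximum speed ≈ 59 mph

a = μg = 0.56 × 9.8 = 5.488 m/s².
v²/(2a) = d ⇒ v = √(2 × 5.488 × 64) = √702.46 = 26.5040 m/s.
26.5040 m/s ÷ 0.44704 = 59.288 mph.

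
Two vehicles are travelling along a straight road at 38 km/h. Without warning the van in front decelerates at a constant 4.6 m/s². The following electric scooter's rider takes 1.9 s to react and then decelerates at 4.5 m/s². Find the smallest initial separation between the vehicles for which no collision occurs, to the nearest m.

Minimum gap ≈ 20 m

38 km/h ÷ 3.6 = 10.5556 m/s.
Leader travels v²/(2a_L) = 111.421 / 9.200 = 12.111 m before stopping.
Follower covers v·t_r = 10.5556 × 1.9 = 20.056 m while reacting, then v²/(2a_F) = 111.421 / 9.000 = 12.380 m while braking, for a total of 20.056 + 12.380 = 32.436 m.
Since a_F ≤ a_L and the follower starts braking later, the follower is never slower than the leader, so the closest approach is when both have stopped.
Minimum gap = 32.436 − 12.111 = 20.325 m.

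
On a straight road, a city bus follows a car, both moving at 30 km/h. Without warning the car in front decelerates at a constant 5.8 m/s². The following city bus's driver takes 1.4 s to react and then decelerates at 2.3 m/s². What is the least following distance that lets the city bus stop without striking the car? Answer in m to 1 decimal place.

30 km/h ÷ 3.6 = 8.3333 m/s.
Leader travels v²/(2a_L) = 69.444 / 11.600 = 5.987 m before stopping.
Follower covers v·t_r = 8.3333 × 1.4 = 11.667 m while reacting, then v²/(2a_F) = 69.444 / 4.600 = 15.097 m while braking, for a total of 11.667 + 15.097 = 26.764 m.
Since a_F ≤ a_L and the follower starts braking later, the follower is never slower than the leader, so the closest approach is when both have stopped.
Minimum gap = 26.764 − 5.987 = 20.777 m.

Minimum gap ≈ 20.8 m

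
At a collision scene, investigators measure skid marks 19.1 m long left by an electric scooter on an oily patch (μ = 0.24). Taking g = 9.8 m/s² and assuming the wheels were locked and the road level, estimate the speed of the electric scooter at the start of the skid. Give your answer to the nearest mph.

Initial speed ≈ 21 mph

Deceleration a = μg = 0.24 × 9.8 = 2.352 m/s².
v = √(2a·d) = √(2 × 2.352 × 19.1) = √89.846 = 9.4787 m/s.
= 9.4787 ÷ 0.44704 = 21.203 mph.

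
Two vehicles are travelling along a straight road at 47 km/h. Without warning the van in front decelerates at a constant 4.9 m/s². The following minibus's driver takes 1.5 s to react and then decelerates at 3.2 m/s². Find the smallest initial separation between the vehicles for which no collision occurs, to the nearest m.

47 km/h ÷ 3.6 = 13.0556 m/s.
Leader travels v²/(2a_L) = 170.449 / 9.800 = 17.393 m before stopping.
Follower covers v·t_r = 13.0556 × 1.5 = 19.583 m while reacting, then v²/(2a_F) = 170.449 / 6.400 = 26.633 m while braking, for a total of 19.583 + 26.633 = 46.216 m.
Since a_F ≤ a_L and the follower starts braking later, the follower is never slower than the leader, so the closest approach is when both have stopped.
Minimum gap = 46.216 − 17.393 = 28.823 m.

Minimum gap ≈ 29 m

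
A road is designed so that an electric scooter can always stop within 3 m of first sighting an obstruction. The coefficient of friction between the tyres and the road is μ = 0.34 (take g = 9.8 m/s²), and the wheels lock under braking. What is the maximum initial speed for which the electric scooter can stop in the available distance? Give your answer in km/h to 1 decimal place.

a = μg = 0.34 × 9.8 = 3.332 m/s².
v²/(2a) = d ⇒ v = √(2 × 3.332 × 3) = √19.99 = 4.4710 m/s.
4.4710 m/s × 3.6 = 16.096 km/h.

Maximum speed ≈ 16.1 km/h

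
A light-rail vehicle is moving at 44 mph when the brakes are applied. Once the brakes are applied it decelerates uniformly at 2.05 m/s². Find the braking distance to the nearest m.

44 mph × 0.44704 = 19.6698 m/s.
Braking distance = v²/(2a) = 19.6698² / (2 × 2.050) = 386.901 / 4.100 = 94.366 m.

Braking distance ≈ 94 m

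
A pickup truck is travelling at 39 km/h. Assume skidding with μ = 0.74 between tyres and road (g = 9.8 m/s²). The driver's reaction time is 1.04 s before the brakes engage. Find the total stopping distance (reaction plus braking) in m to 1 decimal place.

39 km/h ÷ 3.6 = 10.8333 m/s.
a = μg = 0.74 × 9.8 = 7.252 m/s².
Reaction distance = v·t_r = 10.8333 × 1.04 = 11.267 m.
Braking distance = v²/(2a) = 10.8333² / (2 × 7.252) = 117.360 / 14.504 = 8.092 m.
Total = 11.267 + 8.092 = 19.359 m.

Total stopping distance ≈ 19.4 m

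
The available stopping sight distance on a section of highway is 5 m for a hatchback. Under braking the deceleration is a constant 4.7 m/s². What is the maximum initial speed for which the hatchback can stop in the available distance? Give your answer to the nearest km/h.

v²/(2a) = d ⇒ v = √(2 × 4.700 × 5) = √47.00 = 6.8557 m/s.
6.8557 m/s × 3.6 = 24.681 km/h.

Maximum speed ≈ 25 km/h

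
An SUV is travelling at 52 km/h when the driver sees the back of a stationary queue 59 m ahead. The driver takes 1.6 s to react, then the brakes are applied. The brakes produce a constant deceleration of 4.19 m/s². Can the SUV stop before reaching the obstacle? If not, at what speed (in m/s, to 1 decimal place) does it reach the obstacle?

Yes — it stops about 11.0 m short of the obstacle, so it never reaches it

52 km/h ÷ 3.6 = 14.4444 m/s.
Reaction distance = 14.4444 × 1.6 = 23.111 m.
Braking distance = v²/(2a) = 208.641 / 8.380 = 24.897 m.
Total stopping distance = 23.111 + 24.897 = 48.008 m, vs 59 m available — it stops with 59 − 48.008 = 10.992 m to spare.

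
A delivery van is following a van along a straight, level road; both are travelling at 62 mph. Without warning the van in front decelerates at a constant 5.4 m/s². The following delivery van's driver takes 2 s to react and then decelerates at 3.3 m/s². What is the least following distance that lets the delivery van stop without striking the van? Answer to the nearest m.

Minimum gap ≈ 101 m

62 mph × 0.44704 = 27.7165 m/s.
Leader travels v²/(2a_L) = 768.204 / 10.800 = 71.130 m before stopping.
Follower covers v·t_r = 27.7165 × 2 = 55.433 m while reacting, then v²/(2a_F) = 768.204 / 6.600 = 116.395 m while braking, for a total of 55.433 + 116.395 = 171.828 m.
Since a_F ≤ a_L and the follower starts braking later, the follower is never slower than the leader, so the closest approach is when both have stopped.
Minimum gap = 171.828 − 71.130 = 100.698 m.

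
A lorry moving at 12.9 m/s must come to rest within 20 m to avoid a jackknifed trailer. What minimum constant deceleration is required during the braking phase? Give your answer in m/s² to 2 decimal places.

Required deceleration ≈ 4.16 m/s²

v² = 2a·d ⇒ a = v²/(2d) = 12.9000² / (2 × 20.000) = 166.410 / 40.000 = 4.1602 m/s².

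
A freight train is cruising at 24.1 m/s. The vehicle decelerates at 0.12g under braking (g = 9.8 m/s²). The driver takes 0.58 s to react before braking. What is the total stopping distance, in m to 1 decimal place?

Total stopping distance ≈ 260.9 m

a = 0.12 × 9.8 = 1.176 m/s².
Reaction distance = v·t_r = 24.1000 × 0.58 = 13.978 m.
Braking distance = v²/(2a) = 24.1000² / (2 × 1.176) = 580.810 / 2.352 = 246.943 m.
Total = 13.978 + 246.943 = 260.921 m.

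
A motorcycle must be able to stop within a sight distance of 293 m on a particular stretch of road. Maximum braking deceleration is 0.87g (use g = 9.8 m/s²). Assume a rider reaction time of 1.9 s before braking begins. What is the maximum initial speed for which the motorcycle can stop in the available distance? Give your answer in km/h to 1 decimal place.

Maximum speed ≈ 202.7 km/h

a = 0.87 × 9.8 = 8.526 m/s².
Stopping distance: v·t_r + v²/(2a) = 293 with t_r = 1.9 s and a = 8.526 m/s².
So v² + 32.399 v − 4996.24 = 0.
Positive root: v = −a·t_r + √((a·t_r)² + 2a·d) = −16.199 + √(262.408 + 4996.24) = 56.3175 m/s.
56.3175 m/s × 3.6 = 202.743 km/h.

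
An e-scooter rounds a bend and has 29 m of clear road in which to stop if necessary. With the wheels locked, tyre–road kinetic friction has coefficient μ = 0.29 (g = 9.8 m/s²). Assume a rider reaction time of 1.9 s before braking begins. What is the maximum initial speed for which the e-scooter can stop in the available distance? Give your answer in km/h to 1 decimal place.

Maximum speed ≈ 30.7 km/h

a = μg = 0.29 × 9.8 = 2.842 m/s².
Stopping distance: v·t_r + v²/(2a) = 29 with t_r = 1.9 s and a = 2.842 m/s².
So v² + 10.800 v − 164.84 = 0.
Positive root: v = −a·t_r + √((a·t_r)² + 2a·d) = −5.400 + √(29.160 + 164.84) = 8.5284 m/s.
8.5284 m/s × 3.6 = 30.702 km/h.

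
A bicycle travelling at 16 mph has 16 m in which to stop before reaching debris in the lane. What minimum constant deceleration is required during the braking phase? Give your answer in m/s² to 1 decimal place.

Required deceleration ≈ 1.6 m/s²

16 mph × 0.44704 = 7.1526 m/s.
v² = 2a·d ⇒ a = v²/(2d) = 7.1526² / (2 × 16.000) = 51.160 / 32.000 = 1.5987 m/s².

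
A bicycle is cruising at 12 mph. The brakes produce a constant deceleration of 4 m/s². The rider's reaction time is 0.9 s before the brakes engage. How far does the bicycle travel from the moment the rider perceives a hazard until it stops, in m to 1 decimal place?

12 mph × 0.44704 = 5.3645 m/s.
Reaction distance = v·t_r = 5.3645 × 0.9 = 4.828 m.
Braking distance = v²/(2a) = 5.3645² / (2 × 4.000) = 28.778 / 8.000 = 3.597 m.
Total = 4.828 + 3.597 = 8.425 m.

Total stopping distance ≈ 8.4 m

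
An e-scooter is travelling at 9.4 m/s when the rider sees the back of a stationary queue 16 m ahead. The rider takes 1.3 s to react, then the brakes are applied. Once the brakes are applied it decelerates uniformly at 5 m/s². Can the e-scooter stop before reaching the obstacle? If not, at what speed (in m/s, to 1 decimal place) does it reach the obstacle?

Reaction distance = 9.4000 × 1.3 = 12.220 m.
Braking distance needed to stop: v²/(2a) = 88.360 / 10.000 = 8.836 m, so total needed = 12.220 + 8.836 = 21.056 m > 16 m — it cannot stop.
Distance remaining when braking begins: 16 − 12.220 = 3.780 m.
v² = v₀² − 2a·d = 88.360 − 2 × 5.000 × 3.780 = 50.560 m²/s².
v = √50.560 = 7.111 m/s.

No — it strikes the obstacle at 7.1 m/s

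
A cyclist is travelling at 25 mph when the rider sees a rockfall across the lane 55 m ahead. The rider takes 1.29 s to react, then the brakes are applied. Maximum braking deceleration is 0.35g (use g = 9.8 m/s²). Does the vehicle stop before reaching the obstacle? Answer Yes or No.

25 mph × 0.44704 = 11.1760 m/s.
a = 0.35 × 9.8 = 3.430 m/s².
Reaction distance = 11.1760 × 1.29 = 14.417 m.
Braking distance = v²/(2a) = 124.903 / 6.860 = 18.207 m.
Total stopping distance = 14.417 + 18.207 = 32.624 m, vs 55 m available — it stops with 55 − 32.624 = 22.376 m to spare.

Yes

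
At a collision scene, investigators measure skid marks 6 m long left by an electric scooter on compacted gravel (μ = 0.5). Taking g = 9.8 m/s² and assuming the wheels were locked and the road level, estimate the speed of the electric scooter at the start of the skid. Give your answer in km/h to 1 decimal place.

Initial speed ≈ 27.6 km/h

Deceleration a = μg = 0.5 × 9.8 = 4.900 m/s².
v = √(2a·d) = √(2 × 4.900 × 6) = √58.800 = 7.6681 m/s.
= 7.6681 × 3.6 = 27.605 km/h.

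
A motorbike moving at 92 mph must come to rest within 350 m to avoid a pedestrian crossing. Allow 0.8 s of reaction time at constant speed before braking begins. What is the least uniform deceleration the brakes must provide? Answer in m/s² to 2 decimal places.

Required deceleration ≈ 2.67 m/s²

92 mph × 0.44704 = 41.1277 m/s.
Distance covered during reaction = 41.1277 × 0.8 = 32.902 m.
Distance available for braking: 350 − 32.902 = 317.098 m.
v² = 2a·d ⇒ a = v²/(2d) = 41.1277² / (2 × 317.098) = 1691.488 / 634.196 = 2.6671 m/s².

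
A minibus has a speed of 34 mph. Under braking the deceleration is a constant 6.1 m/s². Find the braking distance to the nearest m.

34 mph × 0.44704 = 15.1994 m/s.
Braking distance = v²/(2a) = 15.1994² / (2 × 6.100) = 231.022 / 12.200 = 18.936 m.

Braking distance ≈ 19 m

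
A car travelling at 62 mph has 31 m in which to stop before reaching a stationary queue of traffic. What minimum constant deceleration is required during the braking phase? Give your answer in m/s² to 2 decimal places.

62 mph × 0.44704 = 27.7165 m/s.
v² = 2a·d ⇒ a = v²/(2d) = 27.7165² / (2 × 31.000) = 768.204 / 62.000 = 12.3904 m/s².

Required deceleration ≈ 12.39 m/s²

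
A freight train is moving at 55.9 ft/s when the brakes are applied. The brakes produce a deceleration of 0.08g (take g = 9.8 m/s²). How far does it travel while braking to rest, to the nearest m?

Braking distance ≈ 185 m

55.9 ft/s × 0.3048 = 17.0383 m/s.
a = 0.08 × 9.8 = 0.784 m/s².
Braking distance = v²/(2a) = 17.0383² / (2 × 0.784) = 290.304 / 1.568 = 185.143 m.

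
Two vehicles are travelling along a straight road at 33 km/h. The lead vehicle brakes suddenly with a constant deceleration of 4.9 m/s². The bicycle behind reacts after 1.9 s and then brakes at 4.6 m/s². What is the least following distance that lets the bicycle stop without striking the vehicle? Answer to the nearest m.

Minimum gap ≈ 18 m

33 km/h ÷ 3.6 = 9.1667 m/s.
Leader travels v²/(2a_L) = 84.028 / 9.800 = 8.574 m before stopping.
Follower covers v·t_r = 9.1667 × 1.9 = 17.417 m while reacting, then v²/(2a_F) = 84.028 / 9.200 = 9.133 m while braking, for a total of 17.417 + 9.133 = 26.550 m.
Since a_F ≤ a_L and the follower starts braking later, the follower is never slower than the leader, so the closest approach is when both have stopped.
Minimum gap = 26.550 − 8.574 = 17.976 m.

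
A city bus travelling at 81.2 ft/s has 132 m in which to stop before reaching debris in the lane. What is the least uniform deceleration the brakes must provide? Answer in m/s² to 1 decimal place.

Required deceleration ≈ 2.3 m/s²

81.2 ft/s × 0.3048 = 24.7498 m/s.
v² = 2a·d ⇒ a = v²/(2d) = 24.7498² / (2 × 132.000) = 612.553 / 264.000 = 2.3203 m/s².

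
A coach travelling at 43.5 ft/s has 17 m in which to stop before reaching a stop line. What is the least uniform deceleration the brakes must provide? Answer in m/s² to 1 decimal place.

Required deceleration ≈ 5.2 m/s²

43.5 ft/s × 0.3048 = 13.2588 m/s.
v² = 2a·d ⇒ a = v²/(2d) = 13.2588² / (2 × 17.000) = 175.796 / 34.000 = 5.1705 m/s².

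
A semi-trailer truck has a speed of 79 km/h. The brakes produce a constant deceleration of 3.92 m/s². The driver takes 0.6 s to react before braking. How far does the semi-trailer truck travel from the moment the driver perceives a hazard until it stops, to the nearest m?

79 km/h ÷ 3.6 = 21.9444 m/s.
Reaction distance = v·t_r = 21.9444 × 0.6 = 13.167 m.
Braking distance = v²/(2a) = 21.9444² / (2 × 3.920) = 481.557 / 7.840 = 61.423 m.
Total = 13.167 + 61.423 = 74.590 m.

Total stopping distance ≈ 75 m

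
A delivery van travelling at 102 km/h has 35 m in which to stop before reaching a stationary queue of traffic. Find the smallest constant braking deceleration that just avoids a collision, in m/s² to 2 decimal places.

102 km/h ÷ 3.6 = 28.3333 m/s.
v² = 2a·d ⇒ a = v²/(2d) = 28.3333² / (2 × 35.000) = 802.776 / 70.000 = 11.4682 m/s².

Required deceleration ≈ 11.47 m/s²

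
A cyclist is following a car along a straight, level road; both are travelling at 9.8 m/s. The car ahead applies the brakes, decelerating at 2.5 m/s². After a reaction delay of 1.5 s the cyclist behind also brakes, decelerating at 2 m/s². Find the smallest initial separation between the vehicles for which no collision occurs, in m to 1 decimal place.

Minimum gap ≈ 19.5 m

Leader travels v²/(2a_L) = 96.040 / 5.000 = 19.208 m before stopping.
Follower covers v·t_r = 9.8000 × 1.5 = 14.700 m while reacting, then v²/(2a_F) = 96.040 / 4.000 = 24.010 m while braking, for a total of 14.700 + 24.010 = 38.710 m.
Since a_F ≤ a_L and the follower starts braking later, the follower is never slower than the leader, so the closest approach is when both have stopped.
Minimum gap = 38.710 − 19.208 = 19.502 m.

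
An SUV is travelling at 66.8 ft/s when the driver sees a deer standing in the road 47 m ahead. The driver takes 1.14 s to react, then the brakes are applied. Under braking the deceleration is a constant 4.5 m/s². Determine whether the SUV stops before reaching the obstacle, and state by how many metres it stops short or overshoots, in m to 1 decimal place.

66.8 ft/s × 0.3048 = 20.3606 m/s.
Reaction distance = 20.3606 × 1.14 = 23.211 m.
Braking distance = v²/(2a) = 414.554 / 9.000 = 46.062 m.
Total stopping distance = 23.211 + 46.062 = 69.273 m, vs 47 m available — it cannot stop in time and overshoots by 69.273 − 47 = 22.273 m.

No — it overshoots by 22.3 m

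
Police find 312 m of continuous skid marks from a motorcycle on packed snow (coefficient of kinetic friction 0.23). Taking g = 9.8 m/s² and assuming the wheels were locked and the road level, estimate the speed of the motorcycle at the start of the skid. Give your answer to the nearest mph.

Initial speed ≈ 84 mph

Deceleration a = μg = 0.23 × 9.8 = 2.254 m/s².
v = √(2a·d) = √(2 × 2.254 × 312) = √1406.496 = 37.5033 m/s.
= 37.5033 ÷ 0.44704 = 83.892 mph.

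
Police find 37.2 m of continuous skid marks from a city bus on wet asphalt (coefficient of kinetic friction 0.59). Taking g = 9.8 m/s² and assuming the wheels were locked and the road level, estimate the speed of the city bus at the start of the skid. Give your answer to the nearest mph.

Initial speed ≈ 46 mph

Deceleration a = μg = 0.59 × 9.8 = 5.782 m/s².
v = √(2a·d) = √(2 × 5.782 × 37.2) = √430.181 = 20.7408 m/s.
= 20.7408 ÷ 0.44704 = 46.396 mph.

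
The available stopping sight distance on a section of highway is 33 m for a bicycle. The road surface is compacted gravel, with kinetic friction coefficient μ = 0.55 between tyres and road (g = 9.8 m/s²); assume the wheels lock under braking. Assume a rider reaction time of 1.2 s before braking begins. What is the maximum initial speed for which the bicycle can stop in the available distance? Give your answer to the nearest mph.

Maximum speed ≈ 30 mph

a = μg = 0.55 × 9.8 = 5.390 m/s².
Stopping distance: v·t_r + v²/(2a) = 33 with t_r = 1.2 s and a = 5.390 m/s².
So v² + 12.936 v − 355.74 = 0.
Positive root: v = −a·t_r + √((a·t_r)² + 2a·d) = −6.468 + √(41.835 + 355.74) = 13.4713 m/s.
13.4713 m/s ÷ 0.44704 = 30.134 mph.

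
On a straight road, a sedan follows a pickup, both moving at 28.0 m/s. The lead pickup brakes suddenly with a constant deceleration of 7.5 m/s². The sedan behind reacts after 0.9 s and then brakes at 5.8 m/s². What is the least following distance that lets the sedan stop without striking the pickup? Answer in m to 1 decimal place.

Leader travels v²/(2a_L) = 784.000 / 15.000 = 52.267 m before stopping.
Follower covers v·t_r = 28.0000 × 0.9 = 25.200 m while reacting, then v²/(2a_F) = 784.000 / 11.600 = 67.586 m while braking, for a total of 25.200 + 67.586 = 92.786 m.
Since a_F ≤ a_L and the follower starts braking later, the follower is never slower than the leader, so the closest approach is when both have stopped.
Minimum gap = 92.786 − 52.267 = 40.519 m.

Minimum gap ≈ 40.5 m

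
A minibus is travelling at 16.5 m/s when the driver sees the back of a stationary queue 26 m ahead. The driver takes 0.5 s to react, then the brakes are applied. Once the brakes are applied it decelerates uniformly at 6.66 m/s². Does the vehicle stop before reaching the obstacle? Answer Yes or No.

Reaction distance = 16.5000 × 0.5 = 8.250 m.
Braking distance = v²/(2a) = 272.250 / 13.320 = 20.439 m.
Total stopping distance = 8.250 + 20.439 = 28.689 m, vs 26 m available — it cannot stop in time and overshoots by 28.689 − 26 = 2.689 m.

No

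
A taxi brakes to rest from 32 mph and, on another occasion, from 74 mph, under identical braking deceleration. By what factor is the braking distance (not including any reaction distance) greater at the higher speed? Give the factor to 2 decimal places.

Braking distance d = v²/(2a), so with a fixed, d ∝ v².
Factor = (74/32)² = 2.3125² = 5.3477.

Factor ≈ 5.35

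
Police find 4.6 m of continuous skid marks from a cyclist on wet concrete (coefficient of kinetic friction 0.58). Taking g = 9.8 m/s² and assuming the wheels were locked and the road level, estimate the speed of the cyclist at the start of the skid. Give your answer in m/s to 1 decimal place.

Deceleration a = μg = 0.58 × 9.8 = 5.684 m/s².
v = √(2a·d) = √(2 × 5.684 × 4.6) = √52.293 = 7.2314 m/s.

Initial speed ≈ 7.2 m/s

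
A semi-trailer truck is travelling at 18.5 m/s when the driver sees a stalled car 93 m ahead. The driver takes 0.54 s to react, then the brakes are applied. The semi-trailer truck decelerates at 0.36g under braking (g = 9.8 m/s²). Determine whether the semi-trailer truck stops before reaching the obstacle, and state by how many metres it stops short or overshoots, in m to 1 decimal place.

a = 0.36 × 9.8 = 3.528 m/s².
Reaction distance = 18.5000 × 0.54 = 9.990 m.
Braking distance = v²/(2a) = 342.250 / 7.056 = 48.505 m.
Total stopping distance = 9.990 + 48.505 = 58.495 m, vs 93 m available — it stops with 93 − 58.495 = 34.505 m to spare.

Yes — it stops 34.5 m short of the obstacle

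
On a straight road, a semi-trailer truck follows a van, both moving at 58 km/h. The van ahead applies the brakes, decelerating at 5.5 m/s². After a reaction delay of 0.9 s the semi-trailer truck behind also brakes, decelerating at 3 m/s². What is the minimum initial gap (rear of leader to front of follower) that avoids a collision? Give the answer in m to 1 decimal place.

58 km/h ÷ 3.6 = 16.1111 m/s.
Leader travels v²/(2a_L) = 259.568 / 11.000 = 23.597 m before stopping.
Follower covers v·t_r = 16.1111 × 0.9 = 14.500 m while reacting, then v²/(2a_F) = 259.568 / 6.000 = 43.261 m while braking, for a total of 14.500 + 43.261 = 57.761 m.
Since a_F ≤ a_L and the follower starts braking later, the follower is never slower than the leader, so the closest approach is when both have stopped.
Minimum gap = 57.761 − 23.597 = 34.164 m.

Minimum gap ≈ 34.2 m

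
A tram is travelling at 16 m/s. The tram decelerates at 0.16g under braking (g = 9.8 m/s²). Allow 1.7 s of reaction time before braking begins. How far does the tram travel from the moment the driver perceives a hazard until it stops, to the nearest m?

a = 0.16 × 9.8 = 1.568 m/s².
Reaction distance = v·t_r = 16.0000 × 1.7 = 27.200 m.
Braking distance = v²/(2a) = 16.0000² / (2 × 1.568) = 256.000 / 3.136 = 81.633 m.
Total = 27.200 + 81.633 = 108.833 m.

Total stopping distance ≈ 109 m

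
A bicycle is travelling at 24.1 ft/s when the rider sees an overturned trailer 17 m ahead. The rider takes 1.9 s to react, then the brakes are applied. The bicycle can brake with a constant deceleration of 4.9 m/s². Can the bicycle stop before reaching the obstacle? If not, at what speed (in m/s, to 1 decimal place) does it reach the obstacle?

24.1 ft/s × 0.3048 = 7.3457 m/s.
Reaction distance = 7.3457 × 1.9 = 13.957 m.
Braking distance needed to stop: v²/(2a) = 53.959 / 9.800 = 5.506 m, so total needed = 13.957 + 5.506 = 19.463 m > 17 m — it cannot stop.
Distance remaining when braking begins: 17 − 13.957 = 3.043 m.
v² = v₀² − 2a·d = 53.959 − 2 × 4.900 × 3.043 = 24.138 m²/s².
v = √24.138 = 4.913 m/s.

No — it strikes the obstacle at 4.9 m/s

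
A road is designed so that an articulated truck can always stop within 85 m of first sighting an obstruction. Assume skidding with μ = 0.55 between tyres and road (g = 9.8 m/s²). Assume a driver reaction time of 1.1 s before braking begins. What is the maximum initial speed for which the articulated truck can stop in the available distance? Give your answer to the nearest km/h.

a = μg = 0.55 × 9.8 = 5.390 m/s².
Stopping distance: v·t_r + v²/(2a) = 85 with t_r = 1.1 s and a = 5.390 m/s².
So v² + 11.858 v − 916.30 = 0.
Positive root: v = −a·t_r + √((a·t_r)² + 2a·d) = −5.929 + √(35.153 + 916.30) = 24.9166 m/s.
24.9166 m/s × 3.6 = 89.700 km/h.

Maximum speed ≈ 90 km/h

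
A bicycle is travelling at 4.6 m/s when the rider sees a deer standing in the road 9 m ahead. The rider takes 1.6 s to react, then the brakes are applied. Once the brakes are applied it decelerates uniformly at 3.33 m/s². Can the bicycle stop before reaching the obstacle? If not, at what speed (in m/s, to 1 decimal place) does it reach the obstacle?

Reaction distance = 4.6000 × 1.6 = 7.360 m.
Braking distance needed to stop: v²/(2a) = 21.160 / 6.660 = 3.177 m, so total needed = 7.360 + 3.177 = 10.537 m > 9 m — it cannot stop.
Distance remaining when braking begins: 9 − 7.360 = 1.640 m.
v² = v₀² − 2a·d = 21.160 − 2 × 3.330 × 1.640 = 10.238 m²/s².
v = √10.238 = 3.200 m/s.

No — it strikes the obstacle at 3.2 m/s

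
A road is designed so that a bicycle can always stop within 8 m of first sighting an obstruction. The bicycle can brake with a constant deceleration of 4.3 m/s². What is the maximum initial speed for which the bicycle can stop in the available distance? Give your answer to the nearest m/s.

v²/(2a) = d ⇒ v = √(2 × 4.300 × 8) = √68.80 = 8.2946 m/s.

Maximum speed ≈ 8 m/s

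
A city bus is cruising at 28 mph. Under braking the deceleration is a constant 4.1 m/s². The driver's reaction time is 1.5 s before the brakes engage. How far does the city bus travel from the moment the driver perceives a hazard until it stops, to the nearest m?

28 mph × 0.44704 = 12.5171 m/s.
Reaction distance = v·t_r = 12.5171 × 1.5 = 18.776 m.
Braking distance = v²/(2a) = 12.5171² / (2 × 4.100) = 156.678 / 8.200 = 19.107 m.
Total = 18.776 + 19.107 = 37.883 m.

Total stopping distance ≈ 38 m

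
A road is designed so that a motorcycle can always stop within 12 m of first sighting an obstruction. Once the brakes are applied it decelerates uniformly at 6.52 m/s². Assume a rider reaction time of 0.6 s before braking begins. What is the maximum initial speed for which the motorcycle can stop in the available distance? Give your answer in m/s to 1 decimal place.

Maximum speed ≈ 9.2 m/s

Stopping distance: v·t_r + v²/(2a) = 12 with t_r = 0.6 s and a = 6.520 m/s².
So v² + 7.824 v − 156.48 = 0.
Positive root: v = −a·t_r + √((a·t_r)² + 2a·d) = −3.912 + √(15.304 + 156.48) = 9.1946 m/s.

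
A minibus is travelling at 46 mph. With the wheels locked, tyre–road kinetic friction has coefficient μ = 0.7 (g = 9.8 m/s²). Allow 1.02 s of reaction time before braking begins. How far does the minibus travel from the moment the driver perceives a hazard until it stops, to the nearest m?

46 mph × 0.44704 = 20.5638 m/s.
a = μg = 0.7 × 9.8 = 6.860 m/s².
Reaction distance = v·t_r = 20.5638 × 1.02 = 20.975 m.
Braking distance = v²/(2a) = 20.5638² / (2 × 6.860) = 422.870 / 13.720 = 30.821 m.
Total = 20.975 + 30.821 = 51.796 m.

Total stopping distance ≈ 52 m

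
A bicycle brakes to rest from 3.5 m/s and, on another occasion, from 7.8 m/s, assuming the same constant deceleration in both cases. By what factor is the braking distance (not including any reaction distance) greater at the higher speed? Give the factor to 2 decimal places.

Braking distance d = v²/(2a), so with a fixed, d ∝ v².
Factor = (7.8/3.5)² = 2.2286² = 4.9667.

Factor ≈ 4.97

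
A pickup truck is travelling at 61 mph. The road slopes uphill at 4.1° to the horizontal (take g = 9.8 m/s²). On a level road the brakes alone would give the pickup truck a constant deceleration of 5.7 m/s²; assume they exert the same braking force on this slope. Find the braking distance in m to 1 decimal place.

61 mph × 0.44704 = 27.2694 m/s.
Gravity along the uphill slope adds to the braking deceleration: a_eff = 5.700 + 9.8·sin 4.1° = 5.700 + 0.701 = 6.401 m/s².
Braking distance = v²/(2a) = 27.2694² / (2 × 6.401) = 743.620 / 12.802 = 58.086 m.

Braking distance ≈ 58.1 m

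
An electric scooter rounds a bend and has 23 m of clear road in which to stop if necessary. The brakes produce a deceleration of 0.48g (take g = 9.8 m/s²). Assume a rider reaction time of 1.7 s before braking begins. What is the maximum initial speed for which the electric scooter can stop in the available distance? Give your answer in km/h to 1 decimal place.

Maximum speed ≈ 31.5 km/h

a = 0.48 × 9.8 = 4.704 m/s².
Stopping distance: v·t_r + v²/(2a) = 23 with t_r = 1.7 s and a = 4.704 m/s².
So v² + 15.994 v − 216.38 = 0.
Positive root: v = −a·t_r + √((a·t_r)² + 2a·d) = −7.997 + √(63.952 + 216.38) = 8.7461 m/s.
8.7461 m/s × 3.6 = 31.486 km/h.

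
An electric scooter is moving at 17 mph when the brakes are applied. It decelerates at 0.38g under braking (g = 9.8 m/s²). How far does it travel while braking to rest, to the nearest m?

Braking distance ≈ 8 m

17 mph × 0.44704 = 7.5997 m/s.
a = 0.38 × 9.8 = 3.724 m/s².
Braking distance = v²/(2a) = 7.5997² / (2 × 3.724) = 57.755 / 7.448 = 7.754 m.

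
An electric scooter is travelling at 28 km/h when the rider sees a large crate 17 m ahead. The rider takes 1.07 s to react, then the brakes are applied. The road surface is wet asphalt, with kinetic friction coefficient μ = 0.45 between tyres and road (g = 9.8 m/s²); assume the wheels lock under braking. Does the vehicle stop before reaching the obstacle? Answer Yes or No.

28 km/h ÷ 3.6 = 7.7778 m/s.
a = μg = 0.45 × 9.8 = 4.410 m/s².
Reaction distance = 7.7778 × 1.07 = 8.322 m.
Braking distance = v²/(2a) = 60.494 / 8.820 = 6.859 m.
Total stopping distance = 8.322 + 6.859 = 15.181 m, vs 17 m available — it stops with 17 − 15.181 = 1.819 m to spare.

Yes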